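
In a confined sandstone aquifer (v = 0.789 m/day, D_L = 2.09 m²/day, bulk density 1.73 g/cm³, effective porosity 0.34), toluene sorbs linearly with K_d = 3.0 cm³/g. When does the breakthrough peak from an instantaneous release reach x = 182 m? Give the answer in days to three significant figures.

Retardation factor R = 1 + ρ_b·K_d/n = 1 + 1.73 × 3.0/0.34 = 16.26.
Sorption retards both mechanisms: v_R = v/R = 0.04852 m/day, D_R = D/R = 0.1285 m²/day.
Peak time from v_R²t² + 2D_R t − x² = 0: t = (√(D_R² + v_R²x²) − D_R)/v_R².
√(D_R² + v_R²x²) = √(0.1285² + 0.04852² × 182²) = 8.832; v_R² = 0.002354.
t = (8.832 − 0.1285)/0.002354 = 3700 days.

3700 days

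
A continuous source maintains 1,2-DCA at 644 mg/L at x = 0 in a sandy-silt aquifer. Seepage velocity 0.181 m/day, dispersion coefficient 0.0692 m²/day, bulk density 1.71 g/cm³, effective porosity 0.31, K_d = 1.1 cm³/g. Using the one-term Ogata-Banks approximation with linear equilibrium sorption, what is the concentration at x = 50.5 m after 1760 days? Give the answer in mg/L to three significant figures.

114 mg/L

Retardation factor R = 1 + ρ_b·K_d/n = 1 + 1.71 × 1.1/0.31 = 7.068.
Sorption retards both mechanisms: v_R = v/R = 0.02561 m/day, D_R = D/R = 0.009791 m²/day.
v_R·t = 0.02561 × 1760 = 45.0736 m; 2√(D_R t) = 8.302 m; argument = (50.5 − 45.0736)/8.302 = 0.6536.
C = C₀ × ½·erfc(0.6536) = 644 × 0.1777 = 114 mg/L.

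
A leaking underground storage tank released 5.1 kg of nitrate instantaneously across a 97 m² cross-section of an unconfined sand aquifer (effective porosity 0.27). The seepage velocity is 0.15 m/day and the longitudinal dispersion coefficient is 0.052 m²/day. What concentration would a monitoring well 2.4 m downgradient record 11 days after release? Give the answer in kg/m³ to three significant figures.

0.0568 kg/m³

For an instantaneous plane source, C(x,t) = M/(n_e·A·√(4πDt)) · exp(−(x−vt)²/(4Dt)), with n_e·A the pore (flow) area.
Plume center vt = 0.15 × 11 = 1.65 m, so the well at 2.4 m is 0.75 m downgradient of the peak.
√(4πDt) = 2.681 m, giving peak height M/(n_e·A·√(4πDt)) = 5.1/(0.27 × 97 × 2.681) = 0.07263 kg/m³.
(x−vt)²/(4Dt) = (0.75)²/(4 × 0.052 × 11) = 0.2458; exp(−0.2458) = 0.7821.
C = 0.07263 × 0.7821 = 0.0568 kg/m³.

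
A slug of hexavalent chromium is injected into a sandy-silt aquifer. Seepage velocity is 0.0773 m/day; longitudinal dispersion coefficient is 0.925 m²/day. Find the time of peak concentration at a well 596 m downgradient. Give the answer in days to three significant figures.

For the 1D instantaneous-source solution, setting ∂C/∂t = 0 at fixed x gives v²t² + 2Dt − x² = 0, so t = (√(D² + v²x²) − D)/v².
√(D² + v²x²) = √(0.925² + 0.0773² × 596²) = 46.08; v² = 0.00597529.
t = (46.08 − 0.925)/0.00597529 = 7560 days (vs. the pure-advection estimate x/v = 7710 d).

7560 days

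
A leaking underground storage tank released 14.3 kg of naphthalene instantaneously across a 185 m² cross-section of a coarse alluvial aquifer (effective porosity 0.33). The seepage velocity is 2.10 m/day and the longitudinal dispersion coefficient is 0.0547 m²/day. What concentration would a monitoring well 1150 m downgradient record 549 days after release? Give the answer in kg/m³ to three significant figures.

For an instantaneous plane source, C(x,t) = M/(n_e·A·√(4πDt)) · exp(−(x−vt)²/(4Dt)), with n_e·A the pore (flow) area.
Plume center vt = 2.10 × 549 = 1152.9 m, so the well at 1150 m is 2.9 m upgradient of the peak.
√(4πDt) = 19.43 m, giving peak height M/(n_e·A·√(4πDt)) = 14.3/(0.33 × 185 × 19.43) = 0.01206 kg/m³.
(x−vt)²/(4Dt) = (-2.9)²/(4 × 0.0547 × 549) = 0.07001; exp(−0.07001) = 0.9324.
C = 0.01206 × 0.9324 = 0.0112 kg/m³.

0.0112 kg/m³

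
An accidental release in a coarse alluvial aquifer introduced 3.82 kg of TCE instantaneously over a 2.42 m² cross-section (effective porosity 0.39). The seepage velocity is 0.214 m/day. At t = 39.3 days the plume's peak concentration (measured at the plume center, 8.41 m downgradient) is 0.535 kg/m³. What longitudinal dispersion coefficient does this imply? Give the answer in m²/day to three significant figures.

At the plume center C_max = M/(n_e·A·√(4πDt)), so D = M²/(4πt·(n_e·A·C_max)²).
n_e·A·C_max = 0.39 × 2.42 × 0.535 = 0.5049 kg/m.
D = 3.82²/(4π × 39.3 × 0.5049²) = 0.116 m²/day.

0.116 m²/day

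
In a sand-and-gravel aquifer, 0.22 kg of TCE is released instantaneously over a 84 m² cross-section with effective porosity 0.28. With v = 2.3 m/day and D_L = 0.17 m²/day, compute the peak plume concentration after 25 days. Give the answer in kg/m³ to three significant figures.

0.00128 kg/m³

The peak of an instantaneous 1D plume sits at x = vt; there the Gaussian factor is 1 and C_max = M/(n_e·A·√(4πDt)), where n_e·A is the pore area the mass is dissolved in.
√(4πDt) = √(4π × 0.17 × 25) = 7.308 m, so C_max = 0.22/(0.28 × 84 × 7.308) = 0.00128 kg/m³.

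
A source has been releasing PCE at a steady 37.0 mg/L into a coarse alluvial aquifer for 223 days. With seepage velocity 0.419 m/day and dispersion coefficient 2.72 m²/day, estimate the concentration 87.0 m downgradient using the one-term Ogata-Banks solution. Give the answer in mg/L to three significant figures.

For a continuous step input, C/C₀ ≈ ½·erfc((x−vt)/(2√(Dt))).
vt = 0.419 × 223 = 93.437 m and 2√(Dt) = 2√(2.72 × 223) = 49.26 m.
Argument (x−vt)/(2√(Dt)) = (87.0 − 93.437)/49.26 = -0.1307; ½·erfc(-0.1307) = 0.5733.
C = 37.0 × 0.5733 = 21.2 mg/L.

21.2 mg/L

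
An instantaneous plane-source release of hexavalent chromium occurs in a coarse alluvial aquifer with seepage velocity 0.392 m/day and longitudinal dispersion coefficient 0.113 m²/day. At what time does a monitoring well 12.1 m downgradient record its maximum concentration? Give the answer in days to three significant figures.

30.1 days

For the 1D instantaneous-source solution, setting ∂C/∂t = 0 at fixed x gives v²t² + 2Dt − x² = 0, so t = (√(D² + v²x²) − D)/v².
√(D² + v²x²) = √(0.113² + 0.392² × 12.1²) = 4.745; v² = 0.153664.
t = (4.745 − 0.113)/0.153664 = 30.1 days (vs. the pure-advection estimate x/v = 30.9 d).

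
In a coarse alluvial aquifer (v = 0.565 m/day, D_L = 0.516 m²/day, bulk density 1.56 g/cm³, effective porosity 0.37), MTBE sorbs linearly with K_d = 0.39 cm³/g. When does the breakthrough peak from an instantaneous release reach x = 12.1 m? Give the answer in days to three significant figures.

52.5 days

Retardation factor R = 1 + ρ_b·K_d/n = 1 + 1.56 × 0.39/0.37 = 2.644.
Sorption retards both mechanisms: v_R = v/R = 0.2137 m/day, D_R = D/R = 0.1952 m²/day.
Peak time from v_R²t² + 2D_R t − x² = 0: t = (√(D_R² + v_R²x²) − D_R)/v_R².
√(D_R² + v_R²x²) = √(0.1952² + 0.2137² × 12.1²) = 2.593; v_R² = 0.04567.
t = (2.593 − 0.1952)/0.04567 = 52.5 days.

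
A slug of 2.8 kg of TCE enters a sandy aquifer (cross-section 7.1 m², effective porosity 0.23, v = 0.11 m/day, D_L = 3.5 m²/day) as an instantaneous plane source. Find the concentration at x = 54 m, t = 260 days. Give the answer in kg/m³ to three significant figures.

0.0134 kg/m³

For an instantaneous plane source, C(x,t) = M/(n_e·A·√(4πDt)) · exp(−(x−vt)²/(4Dt)), with n_e·A the pore (flow) area.
Plume center vt = 0.11 × 260 = 28.6 m, so the well at 54 m is 25.4 m downgradient of the peak.
√(4πDt) = 106.9 m, giving peak height M/(n_e·A·√(4πDt)) = 2.8/(0.23 × 7.1 × 106.9) = 0.01604 kg/m³.
(x−vt)²/(4Dt) = (25.4)²/(4 × 3.5 × 260) = 0.1772; exp(−0.1772) = 0.8376.
C = 0.01604 × 0.8376 = 0.0134 kg/m³.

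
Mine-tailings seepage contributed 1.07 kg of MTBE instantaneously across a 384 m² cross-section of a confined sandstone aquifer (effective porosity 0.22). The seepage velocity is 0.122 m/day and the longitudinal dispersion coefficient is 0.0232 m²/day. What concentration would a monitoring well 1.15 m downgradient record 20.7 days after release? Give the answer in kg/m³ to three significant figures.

For an instantaneous plane source, C(x,t) = M/(n_e·A·√(4πDt)) · exp(−(x−vt)²/(4Dt)), with n_e·A the pore (flow) area.
Plume center vt = 0.122 × 20.7 = 2.5254 m, so the well at 1.15 m is 1.3754 m upgradient of the peak.
√(4πDt) = 2.457 m, giving peak height M/(n_e·A·√(4πDt)) = 1.07/(0.22 × 384 × 2.457) = 0.005155 kg/m³.
(x−vt)²/(4Dt) = (-1.3754)²/(4 × 0.0232 × 20.7) = 0.9848; exp(−0.9848) = 0.3735.
C = 0.005155 × 0.3735 = 0.00193 kg/m³.

0.00193 kg/m³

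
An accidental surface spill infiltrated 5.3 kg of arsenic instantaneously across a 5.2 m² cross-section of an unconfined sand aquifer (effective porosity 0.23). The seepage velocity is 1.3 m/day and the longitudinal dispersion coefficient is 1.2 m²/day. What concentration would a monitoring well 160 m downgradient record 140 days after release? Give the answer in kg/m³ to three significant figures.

For an instantaneous plane source, C(x,t) = M/(n_e·A·√(4πDt)) · exp(−(x−vt)²/(4Dt)), with n_e·A the pore (flow) area.
Plume center vt = 1.3 × 140 = 182 m, so the well at 160 m is 22 m upgradient of the peak.
√(4πDt) = 45.95 m, giving peak height M/(n_e·A·√(4πDt)) = 5.3/(0.23 × 5.2 × 45.95) = 0.09644 kg/m³.
(x−vt)²/(4Dt) = (-22)²/(4 × 1.2 × 140) = 0.7202; exp(−0.7202) = 0.4867.
C = 0.09644 × 0.4867 = 0.0469 kg/m³.

0.0469 kg/m³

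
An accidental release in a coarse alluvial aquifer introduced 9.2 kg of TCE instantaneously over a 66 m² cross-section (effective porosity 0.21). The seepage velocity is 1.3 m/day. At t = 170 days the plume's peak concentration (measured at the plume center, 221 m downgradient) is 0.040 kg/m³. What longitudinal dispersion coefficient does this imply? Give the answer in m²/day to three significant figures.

At the plume center C_max = M/(n_e·A·√(4πDt)), so D = M²/(4πt·(n_e·A·C_max)²).
n_e·A·C_max = 0.21 × 66 × 0.040 = 0.5544 kg/m.
D = 9.2²/(4π × 170 × 0.5544²) = 0.129 m²/day.

0.129 m²/day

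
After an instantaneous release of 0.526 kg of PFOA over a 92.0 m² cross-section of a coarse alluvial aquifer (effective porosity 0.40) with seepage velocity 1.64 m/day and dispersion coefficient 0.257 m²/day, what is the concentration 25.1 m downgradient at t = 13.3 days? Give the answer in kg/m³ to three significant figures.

For an instantaneous plane source, C(x,t) = M/(n_e·A·√(4πDt)) · exp(−(x−vt)²/(4Dt)), with n_e·A the pore (flow) area.
Plume center vt = 1.64 × 13.3 = 21.812 m, so the well at 25.1 m is 3.288 m downgradient of the peak.
√(4πDt) = 6.554 m, giving peak height M/(n_e·A·√(4πDt)) = 0.526/(0.40 × 92.0 × 6.554) = 0.002181 kg/m³.
(x−vt)²/(4Dt) = (3.288)²/(4 × 0.257 × 13.3) = 0.7907; exp(−0.7907) = 0.4535.
C = 0.002181 × 0.4535 = 0.000989 kg/m³.

0.000989 kg/m³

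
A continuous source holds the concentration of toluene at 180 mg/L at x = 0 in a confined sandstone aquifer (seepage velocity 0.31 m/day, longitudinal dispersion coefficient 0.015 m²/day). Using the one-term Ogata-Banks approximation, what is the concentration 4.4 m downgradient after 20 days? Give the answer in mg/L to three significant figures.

For a continuous step input, C/C₀ ≈ ½·erfc((x−vt)/(2√(Dt))).
vt = 0.31 × 20 = 6.2 m and 2√(Dt) = 2√(0.015 × 20) = 1.095 m.
Argument (x−vt)/(2√(Dt)) = (4.4 − 6.2)/1.095 = -1.644; ½·erfc(-1.644) = 0.9900.
C = 180 × 0.9900 = 178 mg/L.

178 mg/L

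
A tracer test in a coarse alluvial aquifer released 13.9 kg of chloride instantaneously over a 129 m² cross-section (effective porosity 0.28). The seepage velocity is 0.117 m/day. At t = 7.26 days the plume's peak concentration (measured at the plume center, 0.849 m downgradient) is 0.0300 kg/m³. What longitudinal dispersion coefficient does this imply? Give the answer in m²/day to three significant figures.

At the plume center C_max = M/(n_e·A·√(4πDt)), so D = M²/(4πt·(n_e·A·C_max)²).
n_e·A·C_max = 0.28 × 129 × 0.0300 = 1.084 kg/m.
D = 13.9²/(4π × 7.26 × 1.084²) = 1.80 m²/day.

1.80 m²/day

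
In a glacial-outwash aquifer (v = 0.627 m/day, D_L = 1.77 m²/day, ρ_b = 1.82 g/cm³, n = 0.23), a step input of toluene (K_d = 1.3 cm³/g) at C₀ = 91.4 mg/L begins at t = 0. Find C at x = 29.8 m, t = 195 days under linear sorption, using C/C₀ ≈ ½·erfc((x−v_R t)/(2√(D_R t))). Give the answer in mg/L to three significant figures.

0.699 mg/L

Retardation factor R = 1 + ρ_b·K_d/n = 1 + 1.82 × 1.3/0.23 = 11.29.
Sorption retards both mechanisms: v_R = v/R = 0.05554 m/day, D_R = D/R = 0.1568 m²/day.
v_R·t = 0.05554 × 195 = 10.8303 m; 2√(D_R t) = 11.06 m; argument = (29.8 − 10.8303)/11.06 = 1.715.
C = C₀ × ½·erfc(1.715) = 91.4 × 0.007646 = 0.699 mg/L.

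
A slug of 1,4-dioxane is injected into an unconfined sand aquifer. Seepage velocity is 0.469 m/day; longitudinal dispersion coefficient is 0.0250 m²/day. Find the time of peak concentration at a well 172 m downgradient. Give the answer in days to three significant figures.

367 days

For the 1D instantaneous-source solution, setting ∂C/∂t = 0 at fixed x gives v²t² + 2Dt − x² = 0, so t = (√(D² + v²x²) − D)/v².
√(D² + v²x²) = √(0.0250² + 0.469² × 172²) = 80.67; v² = 0.219961.
t = (80.67 − 0.0250)/0.219961 = 367 days (vs. the pure-advection estimate x/v = 367 d).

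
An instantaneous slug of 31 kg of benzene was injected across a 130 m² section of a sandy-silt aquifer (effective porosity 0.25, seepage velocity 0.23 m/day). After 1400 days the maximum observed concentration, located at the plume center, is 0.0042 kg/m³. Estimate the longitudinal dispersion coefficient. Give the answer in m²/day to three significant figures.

At the plume center C_max = M/(n_e·A·√(4πDt)), so D = M²/(4πt·(n_e·A·C_max)²).
n_e·A·C_max = 0.25 × 130 × 0.0042 = 0.1365 kg/m.
D = 31²/(4π × 1400 × 0.1365²) = 2.93 m²/day.

2.93 m²/day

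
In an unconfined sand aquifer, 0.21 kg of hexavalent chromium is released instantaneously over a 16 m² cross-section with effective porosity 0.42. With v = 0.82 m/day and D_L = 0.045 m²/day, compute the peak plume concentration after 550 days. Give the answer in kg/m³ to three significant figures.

0.00177 kg/m³

The peak of an instantaneous 1D plume sits at x = vt; there the Gaussian factor is 1 and C_max = M/(n_e·A·√(4πDt)), where n_e·A is the pore area the mass is dissolved in.
√(4πDt) = √(4π × 0.045 × 550) = 17.64 m, so C_max = 0.21/(0.42 × 16 × 17.64) = 0.00177 kg/m³.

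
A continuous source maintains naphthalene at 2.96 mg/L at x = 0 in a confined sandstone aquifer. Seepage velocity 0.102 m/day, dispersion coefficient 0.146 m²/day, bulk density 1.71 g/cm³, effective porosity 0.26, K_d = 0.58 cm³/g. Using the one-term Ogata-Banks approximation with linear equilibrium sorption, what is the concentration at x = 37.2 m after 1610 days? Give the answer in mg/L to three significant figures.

1.12 mg/L

Retardation factor R = 1 + ρ_b·K_d/n = 1 + 1.71 × 0.58/0.26 = 4.815.
Sorption retards both mechanisms: v_R = v/R = 0.02118 m/day, D_R = D/R = 0.03032 m²/day.
v_R·t = 0.02118 × 1610 = 34.0998 m; 2√(D_R t) = 13.97 m; argument = (37.2 − 34.0998)/13.97 = 0.2219.
C = C₀ × ½·erfc(0.2219) = 2.96 × 0.3768 = 1.12 mg/L.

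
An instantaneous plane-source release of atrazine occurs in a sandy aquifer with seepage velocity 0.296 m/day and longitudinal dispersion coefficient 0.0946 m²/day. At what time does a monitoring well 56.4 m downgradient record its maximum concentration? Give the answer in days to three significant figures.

189 days

For the 1D instantaneous-source solution, setting ∂C/∂t = 0 at fixed x gives v²t² + 2Dt − x² = 0, so t = (√(D² + v²x²) − D)/v².
√(D² + v²x²) = √(0.0946² + 0.296² × 56.4²) = 16.69; v² = 0.087616.
t = (16.69 − 0.0946)/0.087616 = 189 days (vs. the pure-advection estimate x/v = 191 d).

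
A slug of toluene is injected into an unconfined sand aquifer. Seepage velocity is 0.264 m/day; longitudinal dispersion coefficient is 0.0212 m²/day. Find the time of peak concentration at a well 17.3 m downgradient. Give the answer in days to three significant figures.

65.2 days

For the 1D instantaneous-source solution, setting ∂C/∂t = 0 at fixed x gives v²t² + 2Dt − x² = 0, so t = (√(D² + v²x²) − D)/v².
√(D² + v²x²) = √(0.0212² + 0.264² × 17.3²) = 4.567; v² = 0.069696.
t = (4.567 − 0.0212)/0.069696 = 65.2 days (vs. the pure-advection estimate x/v = 65.5 d).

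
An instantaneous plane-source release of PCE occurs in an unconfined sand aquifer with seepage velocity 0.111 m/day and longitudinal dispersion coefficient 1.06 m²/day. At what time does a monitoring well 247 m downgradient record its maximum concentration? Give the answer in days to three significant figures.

2140 days

For the 1D instantaneous-source solution, setting ∂C/∂t = 0 at fixed x gives v²t² + 2Dt − x² = 0, so t = (√(D² + v²x²) − D)/v².
√(D² + v²x²) = √(1.06² + 0.111² × 247²) = 27.44; v² = 0.012321.
t = (27.44 − 1.06)/0.012321 = 2140 days (vs. the pure-advection estimate x/v = 2230 d).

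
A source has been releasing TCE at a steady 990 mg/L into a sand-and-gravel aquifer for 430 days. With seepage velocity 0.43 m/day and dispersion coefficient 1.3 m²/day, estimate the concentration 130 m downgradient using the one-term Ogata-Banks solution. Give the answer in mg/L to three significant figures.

940 mg/L

For a continuous step input, C/C₀ ≈ ½·erfc((x−vt)/(2√(Dt))).
vt = 0.43 × 430 = 184.9 m and 2√(Dt) = 2√(1.3 × 430) = 47.29 m.
Argument (x−vt)/(2√(Dt)) = (130 − 184.9)/47.29 = -1.161; ½·erfc(-1.161) = 0.9497.
C = 990 × 0.9497 = 940 mg/L.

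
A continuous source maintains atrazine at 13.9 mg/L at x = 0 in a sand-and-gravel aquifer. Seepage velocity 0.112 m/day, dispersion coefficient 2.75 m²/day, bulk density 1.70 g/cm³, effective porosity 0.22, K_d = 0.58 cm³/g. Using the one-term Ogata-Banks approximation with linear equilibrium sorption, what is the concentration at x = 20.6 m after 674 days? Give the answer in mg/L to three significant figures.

Retardation factor R = 1 + ρ_b·K_d/n = 1 + 1.70 × 0.58/0.22 = 5.482.
Sorption retards both mechanisms: v_R = v/R = 0.02043 m/day, D_R = D/R = 0.5016 m²/day.
v_R·t = 0.02043 × 674 = 13.76982 m; 2√(D_R t) = 36.77 m; argument = (20.6 − 13.76982)/36.77 = 0.1858.
C = C₀ × ½·erfc(0.1858) = 13.9 × 0.3964 = 5.51 mg/L.

5.51 mg/L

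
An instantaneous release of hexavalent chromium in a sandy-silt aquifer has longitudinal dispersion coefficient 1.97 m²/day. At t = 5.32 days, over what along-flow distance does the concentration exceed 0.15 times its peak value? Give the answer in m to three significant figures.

The plume is Gaussian with σ = √(2Dt) = √(2 × 1.97 × 5.32) = 4.578 m.
C/C_peak = exp(−Δx²/(2σ²)) = 0.15 ⇒ Δx = σ·√(−2 ln 0.15) = 4.578 × 1.948 = 8.918 m.
Width = 2Δx = 17.8 m.

17.8 m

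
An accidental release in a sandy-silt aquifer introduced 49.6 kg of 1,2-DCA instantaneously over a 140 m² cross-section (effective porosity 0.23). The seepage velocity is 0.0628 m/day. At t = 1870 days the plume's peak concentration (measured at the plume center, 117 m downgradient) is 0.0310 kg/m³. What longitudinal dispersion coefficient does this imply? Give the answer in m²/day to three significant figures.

At the plume center C_max = M/(n_e·A·√(4πDt)), so D = M²/(4πt·(n_e·A·C_max)²).
n_e·A·C_max = 0.23 × 140 × 0.0310 = 0.9982 kg/m.
D = 49.6²/(4π × 1870 × 0.9982²) = 0.105 m²/day.

0.105 m²/day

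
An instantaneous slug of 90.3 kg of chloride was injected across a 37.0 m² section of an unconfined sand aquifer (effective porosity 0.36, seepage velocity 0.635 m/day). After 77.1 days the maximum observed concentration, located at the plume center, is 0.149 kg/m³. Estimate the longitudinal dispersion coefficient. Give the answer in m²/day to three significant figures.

2.14 m²/day

At the plume center C_max = M/(n_e·A·√(4πDt)), so D = M²/(4πt·(n_e·A·C_max)²).
n_e·A·C_max = 0.36 × 37.0 × 0.149 = 1.985 kg/m.
D = 90.3²/(4π × 77.1 × 1.985²) = 2.14 m²/day.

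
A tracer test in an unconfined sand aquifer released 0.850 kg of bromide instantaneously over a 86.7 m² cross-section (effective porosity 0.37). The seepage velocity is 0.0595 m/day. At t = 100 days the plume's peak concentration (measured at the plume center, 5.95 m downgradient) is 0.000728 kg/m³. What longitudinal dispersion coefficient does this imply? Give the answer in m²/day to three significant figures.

At the plume center C_max = M/(n_e·A·√(4πDt)), so D = M²/(4πt·(n_e·A·C_max)²).
n_e·A·C_max = 0.37 × 86.7 × 0.000728 = 0.02335 kg/m.
D = 0.850²/(4π × 100 × 0.02335²) = 1.05 m²/day.

1.05 m²/day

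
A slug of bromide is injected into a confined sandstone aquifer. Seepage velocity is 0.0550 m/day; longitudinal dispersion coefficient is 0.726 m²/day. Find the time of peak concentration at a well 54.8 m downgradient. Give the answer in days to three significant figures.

For the 1D instantaneous-source solution, setting ∂C/∂t = 0 at fixed x gives v²t² + 2Dt − x² = 0, so t = (√(D² + v²x²) − D)/v².
√(D² + v²x²) = √(0.726² + 0.0550² × 54.8²) = 3.100; v² = 0.003025.
t = (3.100 − 0.726)/0.003025 = 785 days (vs. the pure-advection estimate x/v = 996 d).

785 days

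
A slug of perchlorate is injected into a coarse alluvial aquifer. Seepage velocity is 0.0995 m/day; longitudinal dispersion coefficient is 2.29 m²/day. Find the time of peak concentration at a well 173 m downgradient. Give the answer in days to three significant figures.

For the 1D instantaneous-source solution, setting ∂C/∂t = 0 at fixed x gives v²t² + 2Dt − x² = 0, so t = (√(D² + v²x²) − D)/v².
√(D² + v²x²) = √(2.29² + 0.0995² × 173²) = 17.37; v² = 0.00990025.
t = (17.37 − 2.29)/0.00990025 = 1520 days (vs. the pure-advection estimate x/v = 1740 d).

1520 days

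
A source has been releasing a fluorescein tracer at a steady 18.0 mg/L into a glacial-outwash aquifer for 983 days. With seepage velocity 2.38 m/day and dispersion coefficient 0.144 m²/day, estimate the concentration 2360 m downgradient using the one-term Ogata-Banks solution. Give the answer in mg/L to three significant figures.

2.02 mg/L

For a continuous step input, C/C₀ ≈ ½·erfc((x−vt)/(2√(Dt))).
vt = 2.38 × 983 = 2339.54 m and 2√(Dt) = 2√(0.144 × 983) = 23.80 m.
Argument (x−vt)/(2√(Dt)) = (2360 − 2339.54)/23.80 = 0.8597; ½·erfc(0.8597) = 0.1120.
C = 18.0 × 0.1120 = 2.02 mg/L.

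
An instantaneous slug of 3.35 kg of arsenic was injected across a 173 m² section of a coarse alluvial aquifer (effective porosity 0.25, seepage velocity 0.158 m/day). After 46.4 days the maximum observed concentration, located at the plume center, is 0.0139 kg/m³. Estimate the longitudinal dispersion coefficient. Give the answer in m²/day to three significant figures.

At the plume center C_max = M/(n_e·A·√(4πDt)), so D = M²/(4πt·(n_e·A·C_max)²).
n_e·A·C_max = 0.25 × 173 × 0.0139 = 0.6012 kg/m.
D = 3.35²/(4π × 46.4 × 0.6012²) = 0.0533 m²/day.

0.0533 m²/day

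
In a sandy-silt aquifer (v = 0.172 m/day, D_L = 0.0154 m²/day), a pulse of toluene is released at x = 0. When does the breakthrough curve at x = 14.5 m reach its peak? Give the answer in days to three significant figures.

For the 1D instantaneous-source solution, setting ∂C/∂t = 0 at fixed x gives v²t² + 2Dt − x² = 0, so t = (√(D² + v²x²) − D)/v².
√(D² + v²x²) = √(0.0154² + 0.172² × 14.5²) = 2.494; v² = 0.029584.
t = (2.494 − 0.0154)/0.029584 = 83.8 days (vs. the pure-advection estimate x/v = 84.3 d).

83.8 days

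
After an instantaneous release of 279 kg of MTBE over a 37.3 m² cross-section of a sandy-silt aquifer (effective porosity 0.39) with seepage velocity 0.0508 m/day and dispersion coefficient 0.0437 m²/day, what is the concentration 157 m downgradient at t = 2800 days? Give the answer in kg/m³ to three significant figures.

For an instantaneous plane source, C(x,t) = M/(n_e·A·√(4πDt)) · exp(−(x−vt)²/(4Dt)), with n_e·A the pore (flow) area.
Plume center vt = 0.0508 × 2800 = 142.24 m, so the well at 157 m is 14.76 m downgradient of the peak.
√(4πDt) = 39.21 m, giving peak height M/(n_e·A·√(4πDt)) = 279/(0.39 × 37.3 × 39.21) = 0.4891 kg/m³.
(x−vt)²/(4Dt) = (14.76)²/(4 × 0.0437 × 2800) = 0.4451; exp(−0.4451) = 0.6408.
C = 0.4891 × 0.6408 = 0.313 kg/m³.

0.313 kg/m³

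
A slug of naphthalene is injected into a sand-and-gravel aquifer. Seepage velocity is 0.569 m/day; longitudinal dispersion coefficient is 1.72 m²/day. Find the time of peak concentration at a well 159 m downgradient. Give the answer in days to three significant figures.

For the 1D instantaneous-source solution, setting ∂C/∂t = 0 at fixed x gives v²t² + 2Dt − x² = 0, so t = (√(D² + v²x²) − D)/v².
√(D² + v²x²) = √(1.72² + 0.569² × 159²) = 90.49; v² = 0.323761.
t = (90.49 − 1.72)/0.323761 = 274 days (vs. the pure-advection estimate x/v = 279 d).

274 days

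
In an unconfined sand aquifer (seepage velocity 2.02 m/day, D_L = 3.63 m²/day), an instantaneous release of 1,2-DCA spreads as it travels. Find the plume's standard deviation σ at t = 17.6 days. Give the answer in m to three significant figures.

Dispersive spreading gives a Gaussian with σ² = 2Dt; advection only shifts the center.
σ = √(2 × 3.63 × 17.6) = 11.3 m.

11.3 m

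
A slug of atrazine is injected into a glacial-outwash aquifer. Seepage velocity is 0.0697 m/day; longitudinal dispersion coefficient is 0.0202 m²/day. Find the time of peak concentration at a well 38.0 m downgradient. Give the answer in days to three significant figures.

For the 1D instantaneous-source solution, setting ∂C/∂t = 0 at fixed x gives v²t² + 2Dt − x² = 0, so t = (√(D² + v²x²) − D)/v².
√(D² + v²x²) = √(0.0202² + 0.0697² × 38.0²) = 2.649; v² = 0.00485809.
t = (2.649 − 0.0202)/0.00485809 = 541 days (vs. the pure-advection estimate x/v = 545 d).

541 days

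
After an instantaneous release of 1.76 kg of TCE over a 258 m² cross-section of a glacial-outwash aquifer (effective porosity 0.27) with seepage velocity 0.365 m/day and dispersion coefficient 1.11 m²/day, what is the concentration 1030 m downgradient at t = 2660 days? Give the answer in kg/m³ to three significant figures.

9.76e-05 kg/m³

For an instantaneous plane source, C(x,t) = M/(n_e·A·√(4πDt)) · exp(−(x−vt)²/(4Dt)), with n_e·A the pore (flow) area.
Plume center vt = 0.365 × 2660 = 970.9 m, so the well at 1030 m is 59.1 m downgradient of the peak.
√(4πDt) = 192.6 m, giving peak height M/(n_e·A·√(4πDt)) = 1.76/(0.27 × 258 × 192.6) = 0.0001312 kg/m³.
(x−vt)²/(4Dt) = (59.1)²/(4 × 1.11 × 2660) = 0.2957; exp(−0.2957) = 0.7440.
C = 0.0001312 × 0.7440 = 9.76e-05 kg/m³.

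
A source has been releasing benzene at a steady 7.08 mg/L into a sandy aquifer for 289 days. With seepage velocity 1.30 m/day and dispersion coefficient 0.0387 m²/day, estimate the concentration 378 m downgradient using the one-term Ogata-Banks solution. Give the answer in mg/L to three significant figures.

For a continuous step input, C/C₀ ≈ ½·erfc((x−vt)/(2√(Dt))).
vt = 1.30 × 289 = 375.7 m and 2√(Dt) = 2√(0.0387 × 289) = 6.689 m.
Argument (x−vt)/(2√(Dt)) = (378 − 375.7)/6.689 = 0.3438; ½·erfc(0.3438) = 0.3134.
C = 7.08 × 0.3134 = 2.22 mg/L.

2.22 mg/L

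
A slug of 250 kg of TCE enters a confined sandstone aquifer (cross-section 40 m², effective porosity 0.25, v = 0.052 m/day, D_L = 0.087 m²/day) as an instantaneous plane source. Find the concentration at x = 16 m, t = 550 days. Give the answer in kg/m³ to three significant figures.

0.445 kg/m³

For an instantaneous plane source, C(x,t) = M/(n_e·A·√(4πDt)) · exp(−(x−vt)²/(4Dt)), with n_e·A the pore (flow) area.
Plume center vt = 0.052 × 550 = 28.6 m, so the well at 16 m is 12.6 m upgradient of the peak.
√(4πDt) = 24.52 m, giving peak height M/(n_e·A·√(4πDt)) = 250/(0.25 × 40 × 24.52) = 1.020 kg/m³.
(x−vt)²/(4Dt) = (-12.6)²/(4 × 0.087 × 550) = 0.8295; exp(−0.8295) = 0.4363.
C = 1.020 × 0.4363 = 0.445 kg/m³.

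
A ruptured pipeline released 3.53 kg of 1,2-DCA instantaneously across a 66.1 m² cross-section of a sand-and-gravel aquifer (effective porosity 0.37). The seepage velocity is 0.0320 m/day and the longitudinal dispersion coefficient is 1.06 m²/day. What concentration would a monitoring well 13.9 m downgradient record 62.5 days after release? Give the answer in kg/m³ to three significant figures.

For an instantaneous plane source, C(x,t) = M/(n_e·A·√(4πDt)) · exp(−(x−vt)²/(4Dt)), with n_e·A the pore (flow) area.
Plume center vt = 0.0320 × 62.5 = 2 m, so the well at 13.9 m is 11.9 m downgradient of the peak.
√(4πDt) = 28.85 m, giving peak height M/(n_e·A·√(4πDt)) = 3.53/(0.37 × 66.1 × 28.85) = 0.005003 kg/m³.
(x−vt)²/(4Dt) = (11.9)²/(4 × 1.06 × 62.5) = 0.5344; exp(−0.5344) = 0.5860.
C = 0.005003 × 0.5860 = 0.00293 kg/m³.

0.00293 kg/m³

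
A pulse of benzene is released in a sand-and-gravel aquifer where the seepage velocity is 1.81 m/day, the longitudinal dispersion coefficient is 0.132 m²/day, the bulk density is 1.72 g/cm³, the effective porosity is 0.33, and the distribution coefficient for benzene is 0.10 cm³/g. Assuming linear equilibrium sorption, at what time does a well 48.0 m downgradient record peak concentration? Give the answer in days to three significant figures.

Retardation factor R = 1 + ρ_b·K_d/n = 1 + 1.72 × 0.10/0.33 = 1.521.
Sorption retards both mechanisms: v_R = v/R = 1.190 m/day, D_R = D/R = 0.08679 m²/day.
Peak time from v_R²t² + 2D_R t − x² = 0: t = (√(D_R² + v_R²x²) − D_R)/v_R².
√(D_R² + v_R²x²) = √(0.08679² + 1.190² × 48.0²) = 57.12; v_R² = 1.416.
t = (57.12 − 0.08679)/1.416 = 40.3 days.

40.3 days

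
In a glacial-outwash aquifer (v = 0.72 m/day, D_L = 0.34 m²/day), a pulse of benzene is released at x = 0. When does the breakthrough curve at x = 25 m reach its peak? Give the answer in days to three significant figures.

34.1 days

For the 1D instantaneous-source solution, setting ∂C/∂t = 0 at fixed x gives v²t² + 2Dt − x² = 0, so t = (√(D² + v²x²) − D)/v².
√(D² + v²x²) = √(0.34² + 0.72² × 25²) = 18.00; v² = 0.5184.
t = (18.00 − 0.34)/0.5184 = 34.1 days (vs. the pure-advection estimate x/v = 34.7 d).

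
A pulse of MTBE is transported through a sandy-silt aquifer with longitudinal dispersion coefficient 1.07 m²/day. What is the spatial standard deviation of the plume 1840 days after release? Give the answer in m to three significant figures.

Dispersive spreading gives a Gaussian with σ² = 2Dt; advection only shifts the center.
σ = √(2 × 1.07 × 1840) = 62.8 m.

62.8 m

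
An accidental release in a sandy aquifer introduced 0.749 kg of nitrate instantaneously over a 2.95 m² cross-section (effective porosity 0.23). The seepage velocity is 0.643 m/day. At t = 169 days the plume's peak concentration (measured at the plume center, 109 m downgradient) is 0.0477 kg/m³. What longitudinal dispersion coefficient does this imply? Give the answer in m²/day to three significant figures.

At the plume center C_max = M/(n_e·A·√(4πDt)), so D = M²/(4πt·(n_e·A·C_max)²).
n_e·A·C_max = 0.23 × 2.95 × 0.0477 = 0.03236 kg/m.
D = 0.749²/(4π × 169 × 0.03236²) = 0.252 m²/day.

0.252 m²/day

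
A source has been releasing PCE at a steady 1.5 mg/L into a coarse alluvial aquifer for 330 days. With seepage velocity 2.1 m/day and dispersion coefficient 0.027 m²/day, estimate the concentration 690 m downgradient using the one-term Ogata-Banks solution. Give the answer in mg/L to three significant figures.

For a continuous step input, C/C₀ ≈ ½·erfc((x−vt)/(2√(Dt))).
vt = 2.1 × 330 = 693 m and 2√(Dt) = 2√(0.027 × 330) = 5.970 m.
Argument (x−vt)/(2√(Dt)) = (690 − 693)/5.970 = -0.5025; ½·erfc(-0.5025) = 0.7613.
C = 1.5 × 0.7613 = 1.14 mg/L.

1.14 mg/L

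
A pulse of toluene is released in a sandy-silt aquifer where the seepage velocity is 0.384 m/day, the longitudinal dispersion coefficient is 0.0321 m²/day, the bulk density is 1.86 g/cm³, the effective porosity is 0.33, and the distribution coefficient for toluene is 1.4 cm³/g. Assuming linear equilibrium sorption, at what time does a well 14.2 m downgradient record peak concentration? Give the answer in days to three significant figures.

Retardation factor R = 1 + ρ_b·K_d/n = 1 + 1.86 × 1.4/0.33 = 8.891.
Sorption retards both mechanisms: v_R = v/R = 0.04319 m/day, D_R = D/R = 0.003610 m²/day.
Peak time from v_R²t² + 2D_R t − x² = 0: t = (√(D_R² + v_R²x²) − D_R)/v_R².
√(D_R² + v_R²x²) = √(0.003610² + 0.04319² × 14.2²) = 0.6133; v_R² = 0.001865.
t = (0.6133 − 0.003610)/0.001865 = 327 days.

327 days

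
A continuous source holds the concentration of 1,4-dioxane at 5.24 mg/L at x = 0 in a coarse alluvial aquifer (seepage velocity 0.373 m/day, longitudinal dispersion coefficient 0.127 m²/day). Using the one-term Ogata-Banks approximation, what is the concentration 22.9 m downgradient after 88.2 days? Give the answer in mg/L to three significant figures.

For a continuous step input, C/C₀ ≈ ½·erfc((x−vt)/(2√(Dt))).
vt = 0.373 × 88.2 = 32.8986 m and 2√(Dt) = 2√(0.127 × 88.2) = 6.694 m.
Argument (x−vt)/(2√(Dt)) = (22.9 − 32.8986)/6.694 = -1.494; ½·erfc(-1.494) = 0.9827.
C = 5.24 × 0.9827 = 5.15 mg/L.

5.15 mg/L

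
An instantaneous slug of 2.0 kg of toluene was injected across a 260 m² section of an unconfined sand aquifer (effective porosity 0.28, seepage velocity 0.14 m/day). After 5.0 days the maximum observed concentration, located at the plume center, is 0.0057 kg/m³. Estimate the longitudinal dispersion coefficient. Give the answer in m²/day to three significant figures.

At the plume center C_max = M/(n_e·A·√(4πDt)), so D = M²/(4πt·(n_e·A·C_max)²).
n_e·A·C_max = 0.28 × 260 × 0.0057 = 0.4150 kg/m.
D = 2.0²/(4π × 5.0 × 0.4150²) = 0.370 m²/day.

0.370 m²/day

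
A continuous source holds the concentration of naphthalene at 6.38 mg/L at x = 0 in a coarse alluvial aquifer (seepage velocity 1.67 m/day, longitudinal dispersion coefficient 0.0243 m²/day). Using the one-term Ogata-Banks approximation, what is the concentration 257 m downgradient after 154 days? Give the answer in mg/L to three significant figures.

For a continuous step input, C/C₀ ≈ ½·erfc((x−vt)/(2√(Dt))).
vt = 1.67 × 154 = 257.18 m and 2√(Dt) = 2√(0.0243 × 154) = 3.869 m.
Argument (x−vt)/(2√(Dt)) = (257 − 257.18)/3.869 = -0.04652; ½·erfc(-0.04652) = 0.5262.
C = 6.38 × 0.5262 = 3.36 mg/L.

3.36 mg/L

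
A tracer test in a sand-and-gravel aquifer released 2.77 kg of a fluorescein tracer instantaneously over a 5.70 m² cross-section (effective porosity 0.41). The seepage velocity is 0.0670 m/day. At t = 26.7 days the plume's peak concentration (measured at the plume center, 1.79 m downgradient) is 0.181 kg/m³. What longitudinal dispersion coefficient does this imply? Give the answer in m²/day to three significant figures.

At the plume center C_max = M/(n_e·A·√(4πDt)), so D = M²/(4πt·(n_e·A·C_max)²).
n_e·A·C_max = 0.41 × 5.70 × 0.181 = 0.4230 kg/m.
D = 2.77²/(4π × 26.7 × 0.4230²) = 0.128 m²/day.

0.128 m²/day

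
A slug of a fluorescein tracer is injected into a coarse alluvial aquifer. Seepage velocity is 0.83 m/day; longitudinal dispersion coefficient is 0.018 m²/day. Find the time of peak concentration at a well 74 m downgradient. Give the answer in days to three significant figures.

For the 1D instantaneous-source solution, setting ∂C/∂t = 0 at fixed x gives v²t² + 2Dt − x² = 0, so t = (√(D² + v²x²) − D)/v².
√(D² + v²x²) = √(0.018² + 0.83² × 74²) = 61.42; v² = 0.6889.
t = (61.42 − 0.018)/0.6889 = 89.1 days (vs. the pure-advection estimate x/v = 89.2 d).

89.1 days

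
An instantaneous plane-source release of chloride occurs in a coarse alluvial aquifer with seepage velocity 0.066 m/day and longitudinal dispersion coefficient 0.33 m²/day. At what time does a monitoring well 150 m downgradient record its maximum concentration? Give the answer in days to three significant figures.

For the 1D instantaneous-source solution, setting ∂C/∂t = 0 at fixed x gives v²t² + 2Dt − x² = 0, so t = (√(D² + v²x²) − D)/v².
√(D² + v²x²) = √(0.33² + 0.066² × 150²) = 9.905; v² = 0.004356.
t = (9.905 − 0.33)/0.004356 = 2200 days (vs. the pure-advection estimate x/v = 2270 d).

2200 days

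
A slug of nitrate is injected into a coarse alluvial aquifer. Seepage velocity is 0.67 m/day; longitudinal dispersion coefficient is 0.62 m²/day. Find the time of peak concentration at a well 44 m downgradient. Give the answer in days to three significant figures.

64.3 days

For the 1D instantaneous-source solution, setting ∂C/∂t = 0 at fixed x gives v²t² + 2Dt − x² = 0, so t = (√(D² + v²x²) − D)/v².
√(D² + v²x²) = √(0.62² + 0.67² × 44²) = 29.49; v² = 0.4489.
t = (29.49 − 0.62)/0.4489 = 64.3 days (vs. the pure-advection estimate x/v = 65.7 d).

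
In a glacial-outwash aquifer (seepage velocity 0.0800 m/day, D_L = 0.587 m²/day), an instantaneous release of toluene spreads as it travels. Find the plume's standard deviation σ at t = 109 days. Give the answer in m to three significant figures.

11.3 m

Dispersive spreading gives a Gaussian with σ² = 2Dt; advection only shifts the center.
σ = √(2 × 0.587 × 109) = 11.3 m.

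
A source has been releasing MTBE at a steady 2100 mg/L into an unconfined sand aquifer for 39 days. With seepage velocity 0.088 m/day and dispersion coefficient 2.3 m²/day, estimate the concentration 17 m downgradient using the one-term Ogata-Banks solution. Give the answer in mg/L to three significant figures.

For a continuous step input, C/C₀ ≈ ½·erfc((x−vt)/(2√(Dt))).
vt = 0.088 × 39 = 3.432 m and 2√(Dt) = 2√(2.3 × 39) = 18.94 m.
Argument (x−vt)/(2√(Dt)) = (17 − 3.432)/18.94 = 0.7164; ½·erfc(0.7164) = 0.1555.
C = 2100 × 0.1555 = 327 mg/L.

327 mg/L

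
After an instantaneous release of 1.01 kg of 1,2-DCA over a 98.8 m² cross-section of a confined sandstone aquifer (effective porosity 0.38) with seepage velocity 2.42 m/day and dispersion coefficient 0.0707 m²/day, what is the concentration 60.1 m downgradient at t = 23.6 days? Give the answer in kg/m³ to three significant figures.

0.00154 kg/m³

For an instantaneous plane source, C(x,t) = M/(n_e·A·√(4πDt)) · exp(−(x−vt)²/(4Dt)), with n_e·A the pore (flow) area.
Plume center vt = 2.42 × 23.6 = 57.112 m, so the well at 60.1 m is 2.988 m downgradient of the peak.
√(4πDt) = 4.579 m, giving peak height M/(n_e·A·√(4πDt)) = 1.01/(0.38 × 98.8 × 4.579) = 0.005875 kg/m³.
(x−vt)²/(4Dt) = (2.988)²/(4 × 0.0707 × 23.6) = 1.338; exp(−1.338) = 0.2624.
C = 0.005875 × 0.2624 = 0.00154 kg/m³.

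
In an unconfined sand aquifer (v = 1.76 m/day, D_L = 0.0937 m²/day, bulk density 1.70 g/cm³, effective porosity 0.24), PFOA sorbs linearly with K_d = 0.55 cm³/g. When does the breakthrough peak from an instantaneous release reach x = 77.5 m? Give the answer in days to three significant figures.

Retardation factor R = 1 + ρ_b·K_d/n = 1 + 1.70 × 0.55/0.24 = 4.896.
Sorption retards both mechanisms: v_R = v/R = 0.3595 m/day, D_R = D/R = 0.01914 m²/day.
Peak time from v_R²t² + 2D_R t − x² = 0: t = (√(D_R² + v_R²x²) − D_R)/v_R².
√(D_R² + v_R²x²) = √(0.01914² + 0.3595² × 77.5²) = 27.86; v_R² = 0.1292.
t = (27.86 − 0.01914)/0.1292 = 215 days.

215 days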